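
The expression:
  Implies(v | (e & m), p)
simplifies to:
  p | (~e & ~v) | (~m & ~v)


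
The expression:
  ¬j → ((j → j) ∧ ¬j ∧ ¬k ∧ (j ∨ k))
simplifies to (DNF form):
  j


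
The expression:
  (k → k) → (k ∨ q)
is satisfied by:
  {k: True, q: True}
  {k: True, q: False}
  {q: True, k: False}


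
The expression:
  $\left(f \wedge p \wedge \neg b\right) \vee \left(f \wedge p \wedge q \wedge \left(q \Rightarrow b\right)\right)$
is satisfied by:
  {p: True, f: True, q: True, b: False}
  {p: True, f: True, q: False, b: False}
  {p: True, f: True, b: True, q: True}


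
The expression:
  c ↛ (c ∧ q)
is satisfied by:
  {c: True, q: False}


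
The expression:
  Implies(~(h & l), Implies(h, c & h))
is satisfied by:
  {c: True, l: True, h: False}
  {c: True, h: False, l: False}
  {l: True, h: False, c: False}
  {l: False, h: False, c: False}
  {c: True, l: True, h: True}
  {c: True, h: True, l: False}
  {l: True, h: True, c: False}


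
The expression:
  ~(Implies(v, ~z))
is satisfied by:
  {z: True, v: True}


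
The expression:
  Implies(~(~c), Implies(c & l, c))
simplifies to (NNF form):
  True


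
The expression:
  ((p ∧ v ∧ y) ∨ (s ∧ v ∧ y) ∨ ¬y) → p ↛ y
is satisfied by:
  {y: True, p: True, v: False, s: False}
  {y: True, s: True, p: True, v: False}
  {y: True, p: False, v: False, s: False}
  {y: True, s: True, p: False, v: False}
  {y: True, v: True, p: False, s: False}
  {p: True, s: False, v: False, y: False}
  {s: True, p: True, v: False, y: False}
  {v: True, p: True, s: False, y: False}
  {s: True, v: True, p: True, y: False}


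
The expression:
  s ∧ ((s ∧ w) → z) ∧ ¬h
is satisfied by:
  {z: True, s: True, h: False, w: False}
  {s: True, z: False, h: False, w: False}
  {z: True, w: True, s: True, h: False}


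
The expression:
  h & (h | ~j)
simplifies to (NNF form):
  h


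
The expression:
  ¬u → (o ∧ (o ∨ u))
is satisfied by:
  {o: True, u: True}
  {o: True, u: False}
  {u: True, o: False}


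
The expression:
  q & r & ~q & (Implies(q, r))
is never true.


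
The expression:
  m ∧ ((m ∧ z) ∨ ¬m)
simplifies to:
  m ∧ z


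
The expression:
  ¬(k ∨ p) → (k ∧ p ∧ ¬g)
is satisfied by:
  {k: True, p: True}
  {k: True, p: False}
  {p: True, k: False}


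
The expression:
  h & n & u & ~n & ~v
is never true.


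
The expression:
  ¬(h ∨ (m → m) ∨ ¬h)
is never true.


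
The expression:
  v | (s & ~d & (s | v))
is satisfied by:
  {v: True, s: True, d: False}
  {v: True, d: False, s: False}
  {v: True, s: True, d: True}
  {v: True, d: True, s: False}
  {s: True, d: False, v: False}


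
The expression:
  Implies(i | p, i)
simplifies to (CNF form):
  i | ~p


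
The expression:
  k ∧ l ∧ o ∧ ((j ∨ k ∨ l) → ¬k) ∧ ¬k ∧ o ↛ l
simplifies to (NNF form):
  False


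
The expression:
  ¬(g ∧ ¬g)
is always true.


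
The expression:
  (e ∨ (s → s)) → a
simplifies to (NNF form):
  a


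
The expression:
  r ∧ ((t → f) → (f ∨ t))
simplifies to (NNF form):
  r ∧ (f ∨ t)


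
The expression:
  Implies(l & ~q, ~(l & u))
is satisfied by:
  {q: True, l: False, u: False}
  {l: False, u: False, q: False}
  {q: True, u: True, l: False}
  {u: True, l: False, q: False}
  {q: True, l: True, u: False}
  {l: True, q: False, u: False}
  {q: True, u: True, l: True}


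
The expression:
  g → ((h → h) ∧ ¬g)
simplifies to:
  ¬g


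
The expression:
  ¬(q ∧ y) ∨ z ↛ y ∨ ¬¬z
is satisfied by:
  {z: True, q: False, y: False}
  {q: False, y: False, z: False}
  {y: True, z: True, q: False}
  {y: True, q: False, z: False}
  {z: True, q: True, y: False}
  {q: True, z: False, y: False}
  {y: True, q: True, z: True}


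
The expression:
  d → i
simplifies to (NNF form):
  i ∨ ¬d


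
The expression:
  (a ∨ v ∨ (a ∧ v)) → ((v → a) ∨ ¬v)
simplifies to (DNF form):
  a ∨ ¬v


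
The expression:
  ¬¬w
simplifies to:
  w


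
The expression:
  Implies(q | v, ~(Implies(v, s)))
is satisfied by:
  {q: False, s: False, v: False}
  {v: True, q: False, s: False}
  {s: True, q: False, v: False}
  {v: True, q: True, s: False}


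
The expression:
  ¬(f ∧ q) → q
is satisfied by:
  {q: True}


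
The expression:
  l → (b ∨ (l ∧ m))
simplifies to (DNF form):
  b ∨ m ∨ ¬l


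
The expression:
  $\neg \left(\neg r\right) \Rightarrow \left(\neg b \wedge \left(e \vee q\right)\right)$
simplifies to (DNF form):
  $\left(e \wedge \neg b\right) \vee \left(q \wedge \neg b\right) \vee \neg r$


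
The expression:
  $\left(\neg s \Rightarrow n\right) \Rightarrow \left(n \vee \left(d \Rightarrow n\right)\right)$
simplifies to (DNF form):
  $n \vee \neg d \vee \neg s$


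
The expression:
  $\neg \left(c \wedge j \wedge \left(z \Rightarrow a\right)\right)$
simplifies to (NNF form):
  $\left(z \wedge \neg a\right) \vee \neg c \vee \neg j$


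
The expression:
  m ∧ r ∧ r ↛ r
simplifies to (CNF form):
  False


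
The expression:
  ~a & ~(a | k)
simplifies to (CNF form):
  ~a & ~k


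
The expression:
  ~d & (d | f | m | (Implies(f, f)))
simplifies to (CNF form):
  ~d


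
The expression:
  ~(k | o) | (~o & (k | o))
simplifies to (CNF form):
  ~o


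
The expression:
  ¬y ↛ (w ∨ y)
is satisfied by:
  {y: False, w: False}


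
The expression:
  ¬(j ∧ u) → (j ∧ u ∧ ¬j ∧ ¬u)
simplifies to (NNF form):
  j ∧ u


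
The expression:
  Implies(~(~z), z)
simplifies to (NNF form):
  True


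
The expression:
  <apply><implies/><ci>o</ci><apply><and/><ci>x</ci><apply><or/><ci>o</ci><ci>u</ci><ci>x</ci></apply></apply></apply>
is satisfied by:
  {x: True, o: False}
  {o: False, x: False}
  {o: True, x: True}


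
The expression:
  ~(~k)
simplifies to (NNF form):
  k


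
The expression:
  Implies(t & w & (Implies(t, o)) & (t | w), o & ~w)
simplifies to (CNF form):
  ~o | ~t | ~w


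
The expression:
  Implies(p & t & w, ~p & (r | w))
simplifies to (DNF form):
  ~p | ~t | ~w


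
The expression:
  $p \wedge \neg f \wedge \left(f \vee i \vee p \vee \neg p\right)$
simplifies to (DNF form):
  $p \wedge \neg f$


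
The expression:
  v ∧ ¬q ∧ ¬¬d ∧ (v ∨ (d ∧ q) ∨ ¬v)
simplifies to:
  d ∧ v ∧ ¬q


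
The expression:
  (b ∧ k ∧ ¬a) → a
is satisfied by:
  {a: True, k: False, b: False}
  {k: False, b: False, a: False}
  {a: True, b: True, k: False}
  {b: True, k: False, a: False}
  {a: True, k: True, b: False}
  {k: True, a: False, b: False}
  {a: True, b: True, k: True}


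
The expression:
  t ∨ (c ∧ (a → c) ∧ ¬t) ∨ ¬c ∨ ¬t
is always true.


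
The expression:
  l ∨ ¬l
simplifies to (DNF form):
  True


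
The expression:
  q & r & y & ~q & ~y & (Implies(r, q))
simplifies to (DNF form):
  False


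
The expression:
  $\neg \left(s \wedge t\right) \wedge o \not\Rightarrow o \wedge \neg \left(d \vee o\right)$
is never true.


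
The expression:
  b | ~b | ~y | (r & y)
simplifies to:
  True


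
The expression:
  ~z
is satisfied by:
  {z: False}


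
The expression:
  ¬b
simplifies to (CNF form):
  ¬b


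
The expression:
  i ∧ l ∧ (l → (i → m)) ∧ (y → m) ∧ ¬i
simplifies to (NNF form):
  False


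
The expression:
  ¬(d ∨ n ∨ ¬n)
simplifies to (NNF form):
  False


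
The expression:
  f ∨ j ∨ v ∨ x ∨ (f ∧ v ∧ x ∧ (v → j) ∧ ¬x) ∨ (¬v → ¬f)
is always true.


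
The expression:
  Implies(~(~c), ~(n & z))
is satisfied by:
  {c: False, z: False, n: False}
  {n: True, c: False, z: False}
  {z: True, c: False, n: False}
  {n: True, z: True, c: False}
  {c: True, n: False, z: False}
  {n: True, c: True, z: False}
  {z: True, c: True, n: False}


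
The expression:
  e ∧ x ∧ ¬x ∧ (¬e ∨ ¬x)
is never true.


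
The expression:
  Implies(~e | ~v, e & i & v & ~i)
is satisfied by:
  {e: True, v: True}


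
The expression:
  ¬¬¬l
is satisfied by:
  {l: False}


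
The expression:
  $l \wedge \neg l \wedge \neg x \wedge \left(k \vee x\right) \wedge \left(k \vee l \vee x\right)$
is never true.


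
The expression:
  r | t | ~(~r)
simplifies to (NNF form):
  r | t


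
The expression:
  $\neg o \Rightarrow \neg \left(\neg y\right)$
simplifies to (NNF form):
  $o \vee y$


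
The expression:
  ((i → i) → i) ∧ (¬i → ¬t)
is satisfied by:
  {i: True}


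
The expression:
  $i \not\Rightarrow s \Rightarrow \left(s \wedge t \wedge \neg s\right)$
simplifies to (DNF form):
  $s \vee \neg i$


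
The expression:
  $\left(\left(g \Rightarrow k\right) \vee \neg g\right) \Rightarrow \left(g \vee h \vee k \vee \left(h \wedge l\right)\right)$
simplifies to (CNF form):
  $g \vee h \vee k$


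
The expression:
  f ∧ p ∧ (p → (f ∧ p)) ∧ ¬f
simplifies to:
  False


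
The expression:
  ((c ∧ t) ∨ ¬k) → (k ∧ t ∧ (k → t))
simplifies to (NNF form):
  k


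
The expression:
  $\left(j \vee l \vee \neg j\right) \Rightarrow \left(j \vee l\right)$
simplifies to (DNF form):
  $j \vee l$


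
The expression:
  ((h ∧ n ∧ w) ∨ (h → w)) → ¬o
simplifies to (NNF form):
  (h ∧ ¬w) ∨ ¬o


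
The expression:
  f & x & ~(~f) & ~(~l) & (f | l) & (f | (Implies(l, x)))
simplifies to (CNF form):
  f & l & x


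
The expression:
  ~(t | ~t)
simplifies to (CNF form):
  False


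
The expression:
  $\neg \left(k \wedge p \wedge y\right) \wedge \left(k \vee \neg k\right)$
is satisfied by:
  {p: False, k: False, y: False}
  {y: True, p: False, k: False}
  {k: True, p: False, y: False}
  {y: True, k: True, p: False}
  {p: True, y: False, k: False}
  {y: True, p: True, k: False}
  {k: True, p: True, y: False}


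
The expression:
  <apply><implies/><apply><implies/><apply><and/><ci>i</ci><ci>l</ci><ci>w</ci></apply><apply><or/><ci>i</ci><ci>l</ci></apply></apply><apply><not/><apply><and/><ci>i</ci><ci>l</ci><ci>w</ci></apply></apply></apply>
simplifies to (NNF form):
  <apply><or/><apply><not/><ci>i</ci></apply><apply><not/><ci>l</ci></apply><apply><not/><ci>w</ci></apply></apply>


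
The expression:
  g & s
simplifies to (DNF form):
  g & s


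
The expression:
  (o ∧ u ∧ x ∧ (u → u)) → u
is always true.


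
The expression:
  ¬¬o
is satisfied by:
  {o: True}


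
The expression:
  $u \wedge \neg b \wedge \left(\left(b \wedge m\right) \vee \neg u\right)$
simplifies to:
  $\text{False}$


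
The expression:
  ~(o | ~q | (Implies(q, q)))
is never true.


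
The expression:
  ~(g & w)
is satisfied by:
  {w: False, g: False}
  {g: True, w: False}
  {w: True, g: False}


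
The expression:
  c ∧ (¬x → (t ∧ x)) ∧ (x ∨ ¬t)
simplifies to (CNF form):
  c ∧ x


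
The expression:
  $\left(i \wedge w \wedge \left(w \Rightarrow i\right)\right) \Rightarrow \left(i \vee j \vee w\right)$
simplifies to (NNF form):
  $\text{True}$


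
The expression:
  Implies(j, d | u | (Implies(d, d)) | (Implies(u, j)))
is always true.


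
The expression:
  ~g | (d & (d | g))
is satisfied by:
  {d: True, g: False}
  {g: False, d: False}
  {g: True, d: True}


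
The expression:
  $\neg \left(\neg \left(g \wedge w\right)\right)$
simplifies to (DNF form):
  $g \wedge w$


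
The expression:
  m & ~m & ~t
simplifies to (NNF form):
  False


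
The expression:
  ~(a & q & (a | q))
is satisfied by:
  {q: False, a: False}
  {a: True, q: False}
  {q: True, a: False}


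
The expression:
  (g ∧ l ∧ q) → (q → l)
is always true.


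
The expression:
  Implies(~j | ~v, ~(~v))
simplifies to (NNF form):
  v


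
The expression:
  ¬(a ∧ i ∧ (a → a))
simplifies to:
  ¬a ∨ ¬i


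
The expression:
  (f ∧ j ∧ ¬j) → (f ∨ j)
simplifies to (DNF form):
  True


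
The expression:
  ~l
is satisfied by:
  {l: False}


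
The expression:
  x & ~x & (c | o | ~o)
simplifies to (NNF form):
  False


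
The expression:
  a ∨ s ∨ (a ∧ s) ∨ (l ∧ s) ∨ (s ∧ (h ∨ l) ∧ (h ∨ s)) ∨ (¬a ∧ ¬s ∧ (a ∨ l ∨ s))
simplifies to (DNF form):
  a ∨ l ∨ s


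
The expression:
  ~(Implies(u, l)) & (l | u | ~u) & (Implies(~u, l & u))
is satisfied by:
  {u: True, l: False}


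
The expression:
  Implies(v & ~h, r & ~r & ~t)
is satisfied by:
  {h: True, v: False}
  {v: False, h: False}
  {v: True, h: True}


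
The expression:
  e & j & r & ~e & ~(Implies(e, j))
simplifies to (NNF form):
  False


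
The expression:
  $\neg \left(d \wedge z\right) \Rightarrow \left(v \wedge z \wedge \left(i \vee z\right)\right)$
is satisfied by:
  {z: True, d: True, v: True}
  {z: True, d: True, v: False}
  {z: True, v: True, d: False}


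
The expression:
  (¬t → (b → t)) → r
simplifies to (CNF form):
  (b ∨ r) ∧ (r ∨ ¬t)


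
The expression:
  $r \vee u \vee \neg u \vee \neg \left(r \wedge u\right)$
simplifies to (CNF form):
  $\text{True}$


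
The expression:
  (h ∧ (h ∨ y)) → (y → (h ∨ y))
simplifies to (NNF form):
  True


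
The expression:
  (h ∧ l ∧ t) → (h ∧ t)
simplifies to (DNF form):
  True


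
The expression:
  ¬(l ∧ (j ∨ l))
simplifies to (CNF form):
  ¬l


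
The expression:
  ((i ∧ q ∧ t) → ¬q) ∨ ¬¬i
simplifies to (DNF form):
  True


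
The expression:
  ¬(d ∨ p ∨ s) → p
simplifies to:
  d ∨ p ∨ s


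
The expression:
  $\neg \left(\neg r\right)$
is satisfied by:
  {r: True}


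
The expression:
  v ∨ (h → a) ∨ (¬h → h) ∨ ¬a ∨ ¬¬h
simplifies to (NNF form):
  True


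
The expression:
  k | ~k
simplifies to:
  True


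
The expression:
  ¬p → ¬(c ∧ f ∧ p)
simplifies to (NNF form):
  True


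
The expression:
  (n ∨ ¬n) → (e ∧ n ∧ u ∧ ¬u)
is never true.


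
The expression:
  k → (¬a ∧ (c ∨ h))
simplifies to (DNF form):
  (c ∧ ¬a) ∨ (h ∧ ¬a) ∨ ¬k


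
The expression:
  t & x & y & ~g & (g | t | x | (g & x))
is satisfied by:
  {t: True, x: True, y: True, g: False}


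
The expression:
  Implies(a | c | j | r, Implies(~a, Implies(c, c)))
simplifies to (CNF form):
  True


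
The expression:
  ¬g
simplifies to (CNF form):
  ¬g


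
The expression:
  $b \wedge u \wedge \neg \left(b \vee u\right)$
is never true.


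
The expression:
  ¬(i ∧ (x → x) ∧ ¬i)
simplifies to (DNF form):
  True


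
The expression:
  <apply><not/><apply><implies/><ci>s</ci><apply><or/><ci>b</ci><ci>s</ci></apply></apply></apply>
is never true.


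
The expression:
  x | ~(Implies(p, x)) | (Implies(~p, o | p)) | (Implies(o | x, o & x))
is always true.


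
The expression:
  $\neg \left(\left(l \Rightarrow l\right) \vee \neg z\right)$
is never true.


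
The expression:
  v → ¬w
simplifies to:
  ¬v ∨ ¬w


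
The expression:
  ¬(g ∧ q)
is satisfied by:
  {g: False, q: False}
  {q: True, g: False}
  {g: True, q: False}


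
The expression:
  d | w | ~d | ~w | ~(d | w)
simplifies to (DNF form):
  True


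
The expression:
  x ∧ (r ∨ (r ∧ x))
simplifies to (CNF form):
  r ∧ x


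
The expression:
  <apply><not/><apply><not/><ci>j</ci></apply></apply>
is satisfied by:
  {j: True}


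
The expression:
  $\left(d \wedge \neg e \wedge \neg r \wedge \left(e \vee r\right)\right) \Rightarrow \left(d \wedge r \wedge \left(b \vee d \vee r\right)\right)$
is always true.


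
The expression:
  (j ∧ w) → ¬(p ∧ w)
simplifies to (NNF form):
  ¬j ∨ ¬p ∨ ¬w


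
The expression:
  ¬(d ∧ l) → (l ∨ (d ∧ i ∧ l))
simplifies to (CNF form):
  l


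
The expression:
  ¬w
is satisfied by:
  {w: False}


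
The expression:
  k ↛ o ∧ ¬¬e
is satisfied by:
  {e: True, k: True, o: False}


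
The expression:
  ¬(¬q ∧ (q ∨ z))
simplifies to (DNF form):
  q ∨ ¬z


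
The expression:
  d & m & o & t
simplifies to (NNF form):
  d & m & o & t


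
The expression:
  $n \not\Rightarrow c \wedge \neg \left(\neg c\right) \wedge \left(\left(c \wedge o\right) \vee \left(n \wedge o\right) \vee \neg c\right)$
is never true.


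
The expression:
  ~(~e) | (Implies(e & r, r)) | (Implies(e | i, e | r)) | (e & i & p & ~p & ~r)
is always true.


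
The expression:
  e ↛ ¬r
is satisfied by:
  {r: True, e: True}


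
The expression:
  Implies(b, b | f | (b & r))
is always true.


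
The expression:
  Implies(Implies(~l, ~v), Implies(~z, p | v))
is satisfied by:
  {z: True, v: True, p: True}
  {z: True, v: True, p: False}
  {z: True, p: True, v: False}
  {z: True, p: False, v: False}
  {v: True, p: True, z: False}
  {v: True, p: False, z: False}
  {p: True, v: False, z: False}


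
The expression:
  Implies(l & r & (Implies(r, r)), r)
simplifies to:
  True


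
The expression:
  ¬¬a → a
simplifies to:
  True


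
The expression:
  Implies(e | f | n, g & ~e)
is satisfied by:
  {g: True, e: False, f: False, n: False}
  {n: True, g: True, e: False, f: False}
  {g: True, f: True, e: False, n: False}
  {n: True, g: True, f: True, e: False}
  {n: False, e: False, f: False, g: False}


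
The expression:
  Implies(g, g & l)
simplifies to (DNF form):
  l | ~g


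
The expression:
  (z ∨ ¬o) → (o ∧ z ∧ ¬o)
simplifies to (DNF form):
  o ∧ ¬z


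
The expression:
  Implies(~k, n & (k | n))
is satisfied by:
  {n: True, k: True}
  {n: True, k: False}
  {k: True, n: False}


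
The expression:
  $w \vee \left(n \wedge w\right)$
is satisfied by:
  {w: True}


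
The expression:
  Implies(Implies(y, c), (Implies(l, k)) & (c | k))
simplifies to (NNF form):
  k | (c & ~l) | (y & ~c)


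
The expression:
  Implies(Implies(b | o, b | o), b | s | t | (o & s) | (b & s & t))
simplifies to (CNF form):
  b | s | t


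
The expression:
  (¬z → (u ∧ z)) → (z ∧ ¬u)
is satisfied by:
  {u: False, z: False}
  {z: True, u: False}
  {u: True, z: False}


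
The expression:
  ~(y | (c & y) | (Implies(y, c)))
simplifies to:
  False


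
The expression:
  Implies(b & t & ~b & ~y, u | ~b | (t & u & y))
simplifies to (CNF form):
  True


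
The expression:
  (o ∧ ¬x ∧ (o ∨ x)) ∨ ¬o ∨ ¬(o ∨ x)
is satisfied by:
  {o: False, x: False}
  {x: True, o: False}
  {o: True, x: False}


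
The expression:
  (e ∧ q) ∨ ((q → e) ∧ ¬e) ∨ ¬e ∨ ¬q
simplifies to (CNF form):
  True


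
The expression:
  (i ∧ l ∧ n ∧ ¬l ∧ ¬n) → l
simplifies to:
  True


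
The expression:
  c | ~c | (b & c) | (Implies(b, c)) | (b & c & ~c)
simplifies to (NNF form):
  True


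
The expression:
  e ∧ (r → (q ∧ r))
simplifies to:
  e ∧ (q ∨ ¬r)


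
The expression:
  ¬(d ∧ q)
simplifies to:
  ¬d ∨ ¬q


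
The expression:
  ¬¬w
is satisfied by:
  {w: True}


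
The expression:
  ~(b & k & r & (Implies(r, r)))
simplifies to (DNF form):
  ~b | ~k | ~r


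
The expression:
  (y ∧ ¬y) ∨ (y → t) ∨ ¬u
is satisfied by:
  {t: True, u: False, y: False}
  {u: False, y: False, t: False}
  {y: True, t: True, u: False}
  {y: True, u: False, t: False}
  {t: True, u: True, y: False}
  {u: True, t: False, y: False}
  {y: True, u: True, t: True}


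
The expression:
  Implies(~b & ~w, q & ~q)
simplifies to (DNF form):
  b | w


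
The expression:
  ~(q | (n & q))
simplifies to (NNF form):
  ~q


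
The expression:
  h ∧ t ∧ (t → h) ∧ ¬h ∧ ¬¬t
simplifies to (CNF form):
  False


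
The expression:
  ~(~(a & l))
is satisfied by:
  {a: True, l: True}


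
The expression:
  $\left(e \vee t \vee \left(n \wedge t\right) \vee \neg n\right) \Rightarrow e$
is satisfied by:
  {n: True, e: True, t: False}
  {e: True, t: False, n: False}
  {n: True, e: True, t: True}
  {e: True, t: True, n: False}
  {n: True, t: False, e: False}


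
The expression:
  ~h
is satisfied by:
  {h: False}


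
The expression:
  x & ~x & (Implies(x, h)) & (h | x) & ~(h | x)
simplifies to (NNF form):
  False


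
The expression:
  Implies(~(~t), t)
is always true.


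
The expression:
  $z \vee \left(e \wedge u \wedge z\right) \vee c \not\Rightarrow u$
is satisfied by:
  {z: True, c: True, u: False}
  {z: True, c: False, u: False}
  {z: True, u: True, c: True}
  {z: True, u: True, c: False}
  {c: True, u: False, z: False}


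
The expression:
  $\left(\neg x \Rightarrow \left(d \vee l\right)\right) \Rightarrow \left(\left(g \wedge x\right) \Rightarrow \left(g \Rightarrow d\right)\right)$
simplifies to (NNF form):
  $d \vee \neg g \vee \neg x$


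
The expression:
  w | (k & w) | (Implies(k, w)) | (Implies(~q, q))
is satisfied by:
  {w: True, q: True, k: False}
  {w: True, k: False, q: False}
  {q: True, k: False, w: False}
  {q: False, k: False, w: False}
  {w: True, q: True, k: True}
  {w: True, k: True, q: False}
  {q: True, k: True, w: False}


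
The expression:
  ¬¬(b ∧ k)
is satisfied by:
  {b: True, k: True}


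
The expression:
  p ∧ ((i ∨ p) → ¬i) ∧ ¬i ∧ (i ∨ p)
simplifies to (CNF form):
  p ∧ ¬i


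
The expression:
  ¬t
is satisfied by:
  {t: False}


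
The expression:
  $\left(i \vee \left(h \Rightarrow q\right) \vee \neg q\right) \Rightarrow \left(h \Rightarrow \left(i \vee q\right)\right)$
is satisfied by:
  {i: True, q: True, h: False}
  {i: True, h: False, q: False}
  {q: True, h: False, i: False}
  {q: False, h: False, i: False}
  {i: True, q: True, h: True}
  {i: True, h: True, q: False}
  {q: True, h: True, i: False}


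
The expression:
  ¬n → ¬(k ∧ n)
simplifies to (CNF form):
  True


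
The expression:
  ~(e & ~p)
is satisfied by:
  {p: True, e: False}
  {e: False, p: False}
  {e: True, p: True}


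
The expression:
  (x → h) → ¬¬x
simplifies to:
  x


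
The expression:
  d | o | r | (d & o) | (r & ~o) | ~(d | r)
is always true.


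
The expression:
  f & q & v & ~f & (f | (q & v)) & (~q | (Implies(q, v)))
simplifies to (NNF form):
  False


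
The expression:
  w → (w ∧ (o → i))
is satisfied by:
  {i: True, w: False, o: False}
  {w: False, o: False, i: False}
  {i: True, o: True, w: False}
  {o: True, w: False, i: False}
  {i: True, w: True, o: False}
  {w: True, i: False, o: False}
  {i: True, o: True, w: True}


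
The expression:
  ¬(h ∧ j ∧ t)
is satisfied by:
  {h: False, t: False, j: False}
  {j: True, h: False, t: False}
  {t: True, h: False, j: False}
  {j: True, t: True, h: False}
  {h: True, j: False, t: False}
  {j: True, h: True, t: False}
  {t: True, h: True, j: False}


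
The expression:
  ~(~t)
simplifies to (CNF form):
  t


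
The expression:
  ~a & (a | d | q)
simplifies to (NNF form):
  ~a & (d | q)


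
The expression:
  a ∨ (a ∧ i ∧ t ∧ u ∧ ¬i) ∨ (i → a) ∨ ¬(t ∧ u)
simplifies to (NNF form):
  a ∨ ¬i ∨ ¬t ∨ ¬u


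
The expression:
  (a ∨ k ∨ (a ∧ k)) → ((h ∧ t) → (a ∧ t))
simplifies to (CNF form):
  a ∨ ¬h ∨ ¬k ∨ ¬t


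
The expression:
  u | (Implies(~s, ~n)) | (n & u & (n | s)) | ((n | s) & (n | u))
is always true.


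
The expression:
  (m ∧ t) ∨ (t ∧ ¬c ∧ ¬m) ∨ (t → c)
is always true.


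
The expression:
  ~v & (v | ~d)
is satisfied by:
  {d: False, v: False}


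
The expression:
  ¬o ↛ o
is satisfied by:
  {o: False}


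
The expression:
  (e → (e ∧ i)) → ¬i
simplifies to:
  ¬i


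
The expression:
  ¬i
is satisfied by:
  {i: False}


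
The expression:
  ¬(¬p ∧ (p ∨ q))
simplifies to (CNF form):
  p ∨ ¬q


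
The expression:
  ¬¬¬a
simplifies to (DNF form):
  ¬a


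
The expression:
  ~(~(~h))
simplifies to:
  ~h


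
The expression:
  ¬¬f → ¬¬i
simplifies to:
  i ∨ ¬f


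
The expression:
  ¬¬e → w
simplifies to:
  w ∨ ¬e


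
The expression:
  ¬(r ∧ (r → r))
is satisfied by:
  {r: False}


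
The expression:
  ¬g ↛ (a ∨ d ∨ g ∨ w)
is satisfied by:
  {g: False, d: False, w: False, a: False}


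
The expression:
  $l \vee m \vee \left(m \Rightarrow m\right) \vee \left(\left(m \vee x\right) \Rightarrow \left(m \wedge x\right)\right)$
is always true.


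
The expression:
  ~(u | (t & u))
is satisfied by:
  {u: False}


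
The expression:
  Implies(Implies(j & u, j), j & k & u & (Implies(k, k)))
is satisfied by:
  {j: True, u: True, k: True}


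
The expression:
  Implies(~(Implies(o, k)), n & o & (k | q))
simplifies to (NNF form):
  k | ~o | (n & q)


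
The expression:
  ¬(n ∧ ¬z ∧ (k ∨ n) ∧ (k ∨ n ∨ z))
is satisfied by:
  {z: True, n: False}
  {n: False, z: False}
  {n: True, z: True}


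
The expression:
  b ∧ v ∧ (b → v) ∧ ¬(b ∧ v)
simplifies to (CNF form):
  False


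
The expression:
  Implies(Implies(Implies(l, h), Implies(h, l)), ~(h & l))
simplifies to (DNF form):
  ~h | ~l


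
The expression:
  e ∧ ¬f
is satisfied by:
  {e: True, f: False}


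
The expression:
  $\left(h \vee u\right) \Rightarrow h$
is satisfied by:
  {h: True, u: False}
  {u: False, h: False}
  {u: True, h: True}


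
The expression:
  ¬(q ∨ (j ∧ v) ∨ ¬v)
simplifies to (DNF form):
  v ∧ ¬j ∧ ¬q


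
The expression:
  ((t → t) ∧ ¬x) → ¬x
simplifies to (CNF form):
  True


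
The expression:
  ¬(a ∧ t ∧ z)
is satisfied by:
  {t: False, z: False, a: False}
  {a: True, t: False, z: False}
  {z: True, t: False, a: False}
  {a: True, z: True, t: False}
  {t: True, a: False, z: False}
  {a: True, t: True, z: False}
  {z: True, t: True, a: False}


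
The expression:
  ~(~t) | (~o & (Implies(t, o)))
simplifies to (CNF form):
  t | ~o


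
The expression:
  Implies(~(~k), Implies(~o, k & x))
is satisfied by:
  {x: True, o: True, k: False}
  {x: True, k: False, o: False}
  {o: True, k: False, x: False}
  {o: False, k: False, x: False}
  {x: True, o: True, k: True}
  {x: True, k: True, o: False}
  {o: True, k: True, x: False}


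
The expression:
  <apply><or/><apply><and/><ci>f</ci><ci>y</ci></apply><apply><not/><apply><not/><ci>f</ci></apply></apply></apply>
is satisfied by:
  {f: True}


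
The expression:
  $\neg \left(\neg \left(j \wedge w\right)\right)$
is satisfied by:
  {j: True, w: True}


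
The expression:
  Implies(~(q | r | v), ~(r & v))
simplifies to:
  True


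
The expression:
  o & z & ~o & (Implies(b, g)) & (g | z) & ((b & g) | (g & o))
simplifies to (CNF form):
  False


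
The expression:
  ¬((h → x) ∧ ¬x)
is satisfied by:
  {x: True, h: True}
  {x: True, h: False}
  {h: True, x: False}


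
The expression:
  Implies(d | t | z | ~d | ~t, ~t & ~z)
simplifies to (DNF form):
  ~t & ~z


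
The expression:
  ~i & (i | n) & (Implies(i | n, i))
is never true.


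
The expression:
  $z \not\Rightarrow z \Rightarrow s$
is always true.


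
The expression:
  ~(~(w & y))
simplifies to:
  w & y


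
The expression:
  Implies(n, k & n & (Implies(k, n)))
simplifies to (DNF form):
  k | ~n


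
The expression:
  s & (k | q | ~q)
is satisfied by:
  {s: True}


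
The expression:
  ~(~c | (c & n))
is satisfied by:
  {c: True, n: False}


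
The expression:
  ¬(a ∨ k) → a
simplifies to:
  a ∨ k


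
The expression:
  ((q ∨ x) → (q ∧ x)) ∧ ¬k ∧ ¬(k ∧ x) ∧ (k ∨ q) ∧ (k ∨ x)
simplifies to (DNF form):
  q ∧ x ∧ ¬k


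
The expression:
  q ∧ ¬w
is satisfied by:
  {q: True, w: False}


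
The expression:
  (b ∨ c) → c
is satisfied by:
  {c: True, b: False}
  {b: False, c: False}
  {b: True, c: True}


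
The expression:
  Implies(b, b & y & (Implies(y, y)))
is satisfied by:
  {y: True, b: False}
  {b: False, y: False}
  {b: True, y: True}


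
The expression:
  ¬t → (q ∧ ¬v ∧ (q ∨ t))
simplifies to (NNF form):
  t ∨ (q ∧ ¬v)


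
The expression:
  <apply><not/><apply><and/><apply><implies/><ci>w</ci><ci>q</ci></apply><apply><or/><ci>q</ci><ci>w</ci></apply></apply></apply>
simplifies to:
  <apply><not/><ci>q</ci></apply>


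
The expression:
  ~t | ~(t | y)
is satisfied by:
  {t: False}


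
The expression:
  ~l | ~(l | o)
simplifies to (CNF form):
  ~l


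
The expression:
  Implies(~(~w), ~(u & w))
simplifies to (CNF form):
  ~u | ~w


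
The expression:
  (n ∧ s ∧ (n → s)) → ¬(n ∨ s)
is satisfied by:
  {s: False, n: False}
  {n: True, s: False}
  {s: True, n: False}


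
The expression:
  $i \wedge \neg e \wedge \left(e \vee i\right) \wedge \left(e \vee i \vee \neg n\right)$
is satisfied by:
  {i: True, e: False}


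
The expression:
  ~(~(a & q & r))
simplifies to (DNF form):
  a & q & r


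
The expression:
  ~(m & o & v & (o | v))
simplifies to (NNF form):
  ~m | ~o | ~v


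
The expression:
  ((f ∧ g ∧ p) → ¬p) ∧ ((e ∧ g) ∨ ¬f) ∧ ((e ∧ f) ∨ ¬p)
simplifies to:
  ¬p ∧ (e ∨ ¬f) ∧ (g ∨ ¬f)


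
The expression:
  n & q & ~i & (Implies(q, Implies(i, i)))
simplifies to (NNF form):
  n & q & ~i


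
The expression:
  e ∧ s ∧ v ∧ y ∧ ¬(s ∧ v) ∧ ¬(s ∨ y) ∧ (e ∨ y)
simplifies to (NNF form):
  False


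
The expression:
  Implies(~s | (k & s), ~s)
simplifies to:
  ~k | ~s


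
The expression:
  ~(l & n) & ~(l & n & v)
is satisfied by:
  {l: False, n: False}
  {n: True, l: False}
  {l: True, n: False}


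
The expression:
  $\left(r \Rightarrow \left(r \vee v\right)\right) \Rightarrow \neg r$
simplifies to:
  $\neg r$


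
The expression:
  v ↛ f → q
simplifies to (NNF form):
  f ∨ q ∨ ¬v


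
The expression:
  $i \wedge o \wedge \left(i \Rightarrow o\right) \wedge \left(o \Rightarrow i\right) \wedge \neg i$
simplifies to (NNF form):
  $\text{False}$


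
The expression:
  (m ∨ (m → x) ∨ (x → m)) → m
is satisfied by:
  {m: True}


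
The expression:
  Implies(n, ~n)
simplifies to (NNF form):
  ~n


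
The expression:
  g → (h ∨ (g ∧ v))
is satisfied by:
  {v: True, h: True, g: False}
  {v: True, g: False, h: False}
  {h: True, g: False, v: False}
  {h: False, g: False, v: False}
  {v: True, h: True, g: True}
  {v: True, g: True, h: False}
  {h: True, g: True, v: False}


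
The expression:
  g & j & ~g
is never true.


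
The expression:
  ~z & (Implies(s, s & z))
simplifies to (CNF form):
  ~s & ~z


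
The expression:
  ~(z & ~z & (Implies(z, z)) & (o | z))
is always true.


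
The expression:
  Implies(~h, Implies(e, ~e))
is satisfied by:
  {h: True, e: False}
  {e: False, h: False}
  {e: True, h: True}


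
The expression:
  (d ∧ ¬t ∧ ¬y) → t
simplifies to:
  t ∨ y ∨ ¬d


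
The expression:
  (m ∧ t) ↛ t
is never true.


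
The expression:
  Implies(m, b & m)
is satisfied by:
  {b: True, m: False}
  {m: False, b: False}
  {m: True, b: True}


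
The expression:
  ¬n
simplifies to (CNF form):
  ¬n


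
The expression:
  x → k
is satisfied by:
  {k: True, x: False}
  {x: False, k: False}
  {x: True, k: True}


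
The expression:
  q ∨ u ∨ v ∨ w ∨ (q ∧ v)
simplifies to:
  q ∨ u ∨ v ∨ w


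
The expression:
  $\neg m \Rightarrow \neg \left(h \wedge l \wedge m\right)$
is always true.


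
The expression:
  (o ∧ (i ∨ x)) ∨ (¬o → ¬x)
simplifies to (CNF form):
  o ∨ ¬x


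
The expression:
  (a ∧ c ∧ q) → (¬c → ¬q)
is always true.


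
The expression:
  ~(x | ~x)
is never true.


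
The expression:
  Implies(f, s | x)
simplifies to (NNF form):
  s | x | ~f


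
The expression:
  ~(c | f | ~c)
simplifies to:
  False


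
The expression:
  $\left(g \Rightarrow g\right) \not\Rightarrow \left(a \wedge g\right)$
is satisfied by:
  {g: False, a: False}
  {a: True, g: False}
  {g: True, a: False}


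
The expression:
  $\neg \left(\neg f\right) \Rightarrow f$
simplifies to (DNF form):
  $\text{True}$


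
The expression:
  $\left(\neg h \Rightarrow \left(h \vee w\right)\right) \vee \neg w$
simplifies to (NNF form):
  $\text{True}$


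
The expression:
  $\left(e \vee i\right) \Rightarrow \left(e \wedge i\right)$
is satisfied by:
  {e: False, i: False}
  {i: True, e: True}


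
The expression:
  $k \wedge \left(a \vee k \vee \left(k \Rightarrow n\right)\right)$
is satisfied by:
  {k: True}


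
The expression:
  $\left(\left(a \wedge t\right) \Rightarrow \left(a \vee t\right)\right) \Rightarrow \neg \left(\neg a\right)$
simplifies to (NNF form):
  $a$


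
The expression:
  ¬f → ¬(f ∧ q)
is always true.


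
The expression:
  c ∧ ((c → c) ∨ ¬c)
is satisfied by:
  {c: True}


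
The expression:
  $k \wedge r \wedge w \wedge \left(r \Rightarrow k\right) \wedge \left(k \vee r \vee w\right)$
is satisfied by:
  {r: True, w: True, k: True}


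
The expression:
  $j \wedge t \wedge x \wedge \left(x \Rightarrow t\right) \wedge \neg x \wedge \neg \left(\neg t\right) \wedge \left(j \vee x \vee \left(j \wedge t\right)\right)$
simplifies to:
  $\text{False}$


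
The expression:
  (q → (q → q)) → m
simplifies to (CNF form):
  m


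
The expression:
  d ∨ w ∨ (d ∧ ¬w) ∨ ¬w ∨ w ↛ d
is always true.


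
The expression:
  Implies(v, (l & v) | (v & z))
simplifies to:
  l | z | ~v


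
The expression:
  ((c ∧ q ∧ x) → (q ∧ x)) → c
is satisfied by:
  {c: True}


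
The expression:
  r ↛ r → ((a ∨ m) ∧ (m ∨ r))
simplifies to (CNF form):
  True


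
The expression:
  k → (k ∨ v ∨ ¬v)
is always true.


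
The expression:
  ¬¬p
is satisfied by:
  {p: True}


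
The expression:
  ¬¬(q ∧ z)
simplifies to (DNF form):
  q ∧ z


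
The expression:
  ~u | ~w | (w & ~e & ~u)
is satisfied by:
  {w: False, u: False}
  {u: True, w: False}
  {w: True, u: False}


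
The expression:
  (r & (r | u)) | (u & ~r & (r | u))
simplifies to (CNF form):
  r | u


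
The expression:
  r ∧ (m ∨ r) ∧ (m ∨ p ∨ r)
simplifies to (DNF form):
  r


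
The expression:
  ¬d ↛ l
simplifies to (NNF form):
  l ∨ ¬d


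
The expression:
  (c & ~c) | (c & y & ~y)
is never true.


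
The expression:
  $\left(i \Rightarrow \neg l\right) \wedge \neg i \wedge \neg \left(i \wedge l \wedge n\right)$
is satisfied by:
  {i: False}


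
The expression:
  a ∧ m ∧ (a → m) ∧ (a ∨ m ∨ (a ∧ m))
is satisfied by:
  {a: True, m: True}


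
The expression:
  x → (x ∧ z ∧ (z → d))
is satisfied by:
  {z: True, d: True, x: False}
  {z: True, d: False, x: False}
  {d: True, z: False, x: False}
  {z: False, d: False, x: False}
  {x: True, z: True, d: True}


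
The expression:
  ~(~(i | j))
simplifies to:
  i | j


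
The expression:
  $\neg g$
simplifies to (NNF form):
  $\neg g$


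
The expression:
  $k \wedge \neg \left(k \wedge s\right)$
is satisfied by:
  {k: True, s: False}


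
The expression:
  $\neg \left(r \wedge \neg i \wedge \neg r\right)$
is always true.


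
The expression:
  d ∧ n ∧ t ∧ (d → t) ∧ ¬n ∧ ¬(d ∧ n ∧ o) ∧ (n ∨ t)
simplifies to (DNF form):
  False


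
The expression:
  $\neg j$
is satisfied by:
  {j: False}


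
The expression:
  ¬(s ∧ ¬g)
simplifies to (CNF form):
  g ∨ ¬s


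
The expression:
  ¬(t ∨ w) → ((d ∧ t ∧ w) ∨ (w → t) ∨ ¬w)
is always true.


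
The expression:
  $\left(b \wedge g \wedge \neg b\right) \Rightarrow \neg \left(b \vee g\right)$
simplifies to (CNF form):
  $\text{True}$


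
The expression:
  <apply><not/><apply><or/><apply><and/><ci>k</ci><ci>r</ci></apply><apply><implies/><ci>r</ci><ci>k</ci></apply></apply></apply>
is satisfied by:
  {r: True, k: False}


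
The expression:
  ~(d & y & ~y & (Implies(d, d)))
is always true.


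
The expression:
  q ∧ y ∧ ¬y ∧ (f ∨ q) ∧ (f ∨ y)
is never true.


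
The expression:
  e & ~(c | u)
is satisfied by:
  {e: True, u: False, c: False}


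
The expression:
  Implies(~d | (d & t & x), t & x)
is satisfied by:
  {d: True, t: True, x: True}
  {d: True, t: True, x: False}
  {d: True, x: True, t: False}
  {d: True, x: False, t: False}
  {t: True, x: True, d: False}


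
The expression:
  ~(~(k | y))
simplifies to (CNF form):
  k | y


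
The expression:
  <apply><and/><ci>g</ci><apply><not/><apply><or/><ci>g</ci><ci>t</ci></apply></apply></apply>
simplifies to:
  <false/>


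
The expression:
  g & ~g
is never true.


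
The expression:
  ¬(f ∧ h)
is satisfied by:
  {h: False, f: False}
  {f: True, h: False}
  {h: True, f: False}


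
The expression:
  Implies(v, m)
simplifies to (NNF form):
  m | ~v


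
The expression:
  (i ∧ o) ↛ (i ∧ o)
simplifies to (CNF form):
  False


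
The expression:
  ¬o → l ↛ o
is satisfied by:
  {o: True, l: True}
  {o: True, l: False}
  {l: True, o: False}


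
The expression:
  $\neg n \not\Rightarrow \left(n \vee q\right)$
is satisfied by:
  {n: False, q: False}


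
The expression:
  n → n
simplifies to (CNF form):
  True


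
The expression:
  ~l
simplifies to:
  ~l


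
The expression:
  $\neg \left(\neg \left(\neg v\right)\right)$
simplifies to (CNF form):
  $\neg v$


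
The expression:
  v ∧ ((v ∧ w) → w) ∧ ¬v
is never true.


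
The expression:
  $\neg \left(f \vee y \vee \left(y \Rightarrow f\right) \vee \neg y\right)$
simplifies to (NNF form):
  $\text{False}$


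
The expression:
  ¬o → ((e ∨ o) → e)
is always true.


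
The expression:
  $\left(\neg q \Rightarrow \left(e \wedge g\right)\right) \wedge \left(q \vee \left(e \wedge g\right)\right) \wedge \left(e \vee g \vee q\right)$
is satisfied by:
  {q: True, e: True, g: True}
  {q: True, e: True, g: False}
  {q: True, g: True, e: False}
  {q: True, g: False, e: False}
  {e: True, g: True, q: False}


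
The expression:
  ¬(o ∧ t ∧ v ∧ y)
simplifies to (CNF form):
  ¬o ∨ ¬t ∨ ¬v ∨ ¬y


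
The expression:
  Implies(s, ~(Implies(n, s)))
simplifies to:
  ~s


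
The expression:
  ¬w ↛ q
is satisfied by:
  {q: True, w: False}
  {w: False, q: False}
  {w: True, q: True}
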